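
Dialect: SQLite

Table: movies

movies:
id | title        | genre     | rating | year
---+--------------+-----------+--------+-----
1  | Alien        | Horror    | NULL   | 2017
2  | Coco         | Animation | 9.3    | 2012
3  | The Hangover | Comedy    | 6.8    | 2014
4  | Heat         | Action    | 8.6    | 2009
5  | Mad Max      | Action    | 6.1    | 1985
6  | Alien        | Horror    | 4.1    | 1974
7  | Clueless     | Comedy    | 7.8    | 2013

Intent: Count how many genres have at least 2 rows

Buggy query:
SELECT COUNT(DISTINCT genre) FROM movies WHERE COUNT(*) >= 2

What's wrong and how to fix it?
Bug: COUNT(*) cannot appear in WHERE; the per-group count doesn't exist yet

Fix: Group first with HAVING COUNT(*) >= 2, then COUNT the resulting groups

Corrected query:
SELECT COUNT(*) FROM (SELECT genre FROM movies GROUP BY genre HAVING COUNT(*) >= 2)

Result:
COUNT(*)
--------
3       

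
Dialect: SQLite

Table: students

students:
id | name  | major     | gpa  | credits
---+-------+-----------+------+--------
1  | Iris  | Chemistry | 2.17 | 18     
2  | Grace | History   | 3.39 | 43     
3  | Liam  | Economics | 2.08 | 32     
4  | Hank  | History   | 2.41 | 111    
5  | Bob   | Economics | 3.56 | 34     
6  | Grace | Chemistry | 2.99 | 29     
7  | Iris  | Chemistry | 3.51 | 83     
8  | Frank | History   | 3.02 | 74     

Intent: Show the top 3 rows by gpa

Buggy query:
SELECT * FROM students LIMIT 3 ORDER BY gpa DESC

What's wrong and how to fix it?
Bug: LIMIT must come after ORDER BY

Fix: Swap the clauses: ORDER BY first, then LIMIT

Corrected query:
SELECT * FROM students ORDER BY gpa DESC LIMIT 3

Result:
id | name  | major     | gpa  | credits
---+-------+-----------+------+--------
5  | Bob   | Economics | 3.56 | 34     
7  | Iris  | Chemistry | 3.51 | 83     
2  | Grace | History   | 3.39 | 43     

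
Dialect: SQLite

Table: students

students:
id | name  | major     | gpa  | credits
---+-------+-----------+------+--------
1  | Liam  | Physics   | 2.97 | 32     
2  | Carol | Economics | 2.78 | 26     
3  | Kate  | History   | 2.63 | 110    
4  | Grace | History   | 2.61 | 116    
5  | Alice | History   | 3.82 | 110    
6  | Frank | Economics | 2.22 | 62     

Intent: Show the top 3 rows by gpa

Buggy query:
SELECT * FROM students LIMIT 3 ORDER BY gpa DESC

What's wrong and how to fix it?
Bug: LIMIT must come after ORDER BY

Fix: Sort with ORDER BY, then apply LIMIT

Corrected query:
SELECT * FROM students ORDER BY gpa DESC LIMIT 3

Result:
id | name  | major     | gpa  | credits
---+-------+-----------+------+--------
5  | Alice | History   | 3.82 | 110    
1  | Liam  | Physics   | 2.97 | 32     
2  | Carol | Economics | 2.78 | 26     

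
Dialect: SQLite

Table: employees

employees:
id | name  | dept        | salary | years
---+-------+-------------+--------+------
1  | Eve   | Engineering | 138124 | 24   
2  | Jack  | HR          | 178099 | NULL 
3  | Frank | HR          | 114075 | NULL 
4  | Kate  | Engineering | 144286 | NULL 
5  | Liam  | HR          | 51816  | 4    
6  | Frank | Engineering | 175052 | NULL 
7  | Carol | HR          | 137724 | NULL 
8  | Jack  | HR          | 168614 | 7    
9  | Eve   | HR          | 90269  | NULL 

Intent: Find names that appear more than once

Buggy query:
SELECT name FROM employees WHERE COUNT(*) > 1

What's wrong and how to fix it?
Bug: COUNT(*) is an aggregate and cannot be used in WHERE

Fix: GROUP BY name, then filter groups with HAVING COUNT(*) > 1

Corrected query:
SELECT name FROM employees GROUP BY name HAVING COUNT(*) > 1

Result:
name 
-----
Eve  
Frank
Jack 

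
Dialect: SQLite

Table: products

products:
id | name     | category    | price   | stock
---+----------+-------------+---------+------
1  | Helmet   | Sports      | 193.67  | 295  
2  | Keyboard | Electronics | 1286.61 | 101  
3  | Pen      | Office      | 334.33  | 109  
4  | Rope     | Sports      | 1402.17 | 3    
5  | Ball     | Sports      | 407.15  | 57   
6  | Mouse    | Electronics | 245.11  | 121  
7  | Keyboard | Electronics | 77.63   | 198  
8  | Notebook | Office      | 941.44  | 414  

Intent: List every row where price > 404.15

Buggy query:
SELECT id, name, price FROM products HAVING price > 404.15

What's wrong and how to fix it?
Bug: This is a non-aggregate query (no GROUP BY, no aggregates), so in SQLite the HAVING clause is invalid here; a row-level condition belongs in WHERE

Fix: Replace HAVING with WHERE since the condition applies to individual rows

Corrected query:
SELECT id, name, price FROM products WHERE price > 404.15

Result:
id | name     | price  
---+----------+--------
2  | Keyboard | 1286.61
4  | Rope     | 1402.17
5  | Ball     | 407.15 
8  | Notebook | 941.44 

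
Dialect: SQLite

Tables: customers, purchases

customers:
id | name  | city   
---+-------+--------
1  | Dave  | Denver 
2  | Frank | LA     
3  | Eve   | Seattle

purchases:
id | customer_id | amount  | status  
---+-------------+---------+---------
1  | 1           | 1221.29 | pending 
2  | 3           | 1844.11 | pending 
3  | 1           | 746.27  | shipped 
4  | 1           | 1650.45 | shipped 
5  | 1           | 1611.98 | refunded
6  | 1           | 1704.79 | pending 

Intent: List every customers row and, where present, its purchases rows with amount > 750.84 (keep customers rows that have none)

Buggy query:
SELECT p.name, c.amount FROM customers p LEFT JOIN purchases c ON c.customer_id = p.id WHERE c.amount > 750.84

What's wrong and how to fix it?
Bug: Filtering c.amount in WHERE discards the NULL rows produced by LEFT JOIN, turning it into an inner join

Fix: Put 'c.amount > 750.84' in the JOIN's ON clause instead of WHERE

Corrected query:
SELECT p.name, c.amount FROM customers p LEFT JOIN purchases c ON c.customer_id = p.id AND c.amount > 750.84

Result:
name  | amount 
------+--------
Dave  | 1221.29
Dave  | 1611.98
Dave  | 1650.45
Dave  | 1704.79
Frank | NULL   
Eve   | 1844.11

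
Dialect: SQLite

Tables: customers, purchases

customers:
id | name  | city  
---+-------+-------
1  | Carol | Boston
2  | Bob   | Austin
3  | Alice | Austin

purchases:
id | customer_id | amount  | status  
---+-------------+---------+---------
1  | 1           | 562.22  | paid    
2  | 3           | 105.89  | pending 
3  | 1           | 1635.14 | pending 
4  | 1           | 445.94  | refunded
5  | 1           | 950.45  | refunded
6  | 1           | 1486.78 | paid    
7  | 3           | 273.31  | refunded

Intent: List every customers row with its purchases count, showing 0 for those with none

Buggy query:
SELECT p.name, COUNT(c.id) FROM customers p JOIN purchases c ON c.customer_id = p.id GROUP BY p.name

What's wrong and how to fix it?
Bug: INNER JOIN drops customers rows that have no matching purchases rows

Fix: Use LEFT JOIN so parents without children still appear (COUNT(c.id) gives 0)

Corrected query:
SELECT p.name, COUNT(c.id) FROM customers p LEFT JOIN purchases c ON c.customer_id = p.id GROUP BY p.name

Result:
name  | COUNT(c.id)
------+------------
Alice | 2          
Bob   | 0          
Carol | 5          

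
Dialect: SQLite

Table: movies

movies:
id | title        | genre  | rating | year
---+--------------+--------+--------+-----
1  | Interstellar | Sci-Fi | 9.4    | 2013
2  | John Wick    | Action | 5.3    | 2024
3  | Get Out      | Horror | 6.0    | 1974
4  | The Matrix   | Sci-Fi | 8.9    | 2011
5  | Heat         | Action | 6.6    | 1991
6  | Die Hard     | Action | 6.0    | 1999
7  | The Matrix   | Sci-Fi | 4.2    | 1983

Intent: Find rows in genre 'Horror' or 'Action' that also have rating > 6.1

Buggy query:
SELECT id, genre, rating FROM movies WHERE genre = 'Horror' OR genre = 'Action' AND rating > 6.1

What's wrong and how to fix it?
Bug: Without parentheses, AND is evaluated before OR, so the rating filter only applies to the 'Action' branch

Fix: Group the OR with parentheses (or use IN), then AND the threshold

Corrected query:
SELECT id, genre, rating FROM movies WHERE (genre = 'Horror' OR genre = 'Action') AND rating > 6.1

Result:
id | genre  | rating
---+--------+-------
5  | Action | 6.6   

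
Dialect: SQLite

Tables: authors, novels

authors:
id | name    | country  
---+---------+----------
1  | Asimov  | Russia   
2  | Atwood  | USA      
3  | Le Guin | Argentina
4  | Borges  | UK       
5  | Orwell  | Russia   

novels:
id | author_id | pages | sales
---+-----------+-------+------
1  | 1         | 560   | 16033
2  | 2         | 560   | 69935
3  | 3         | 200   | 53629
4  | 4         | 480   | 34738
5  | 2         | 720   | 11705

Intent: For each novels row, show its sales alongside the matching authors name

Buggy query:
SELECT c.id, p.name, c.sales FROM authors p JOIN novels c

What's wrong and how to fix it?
Bug: JOIN with no ON clause produces a cartesian product; every novels row pairs with every authors row

Fix: Specify the join condition linking the foreign key to the parent id

Corrected query:
SELECT c.id, p.name, c.sales FROM authors p JOIN novels c ON c.author_id = p.id

Result:
id | name    | sales
---+---------+------
1  | Asimov  | 16033
2  | Atwood  | 69935
3  | Le Guin | 53629
4  | Borges  | 34738
5  | Atwood  | 11705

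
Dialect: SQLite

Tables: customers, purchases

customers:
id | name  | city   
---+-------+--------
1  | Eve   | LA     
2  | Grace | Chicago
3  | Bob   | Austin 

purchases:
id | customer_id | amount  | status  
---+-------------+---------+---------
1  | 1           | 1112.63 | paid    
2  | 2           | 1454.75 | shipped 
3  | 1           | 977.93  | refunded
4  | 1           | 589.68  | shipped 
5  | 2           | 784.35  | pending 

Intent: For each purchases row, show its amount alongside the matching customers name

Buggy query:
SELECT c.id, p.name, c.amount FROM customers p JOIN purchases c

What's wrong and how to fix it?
Bug: JOIN with no ON clause produces a cartesian product; every purchases row pairs with every customers row

Fix: Add ON c.customer_id = p.id to the JOIN

Corrected query:
SELECT c.id, p.name, c.amount FROM customers p JOIN purchases c ON c.customer_id = p.id

Result:
id | name  | amount 
---+-------+--------
1  | Eve   | 1112.63
2  | Grace | 1454.75
3  | Eve   | 977.93 
4  | Eve   | 589.68 
5  | Grace | 784.35 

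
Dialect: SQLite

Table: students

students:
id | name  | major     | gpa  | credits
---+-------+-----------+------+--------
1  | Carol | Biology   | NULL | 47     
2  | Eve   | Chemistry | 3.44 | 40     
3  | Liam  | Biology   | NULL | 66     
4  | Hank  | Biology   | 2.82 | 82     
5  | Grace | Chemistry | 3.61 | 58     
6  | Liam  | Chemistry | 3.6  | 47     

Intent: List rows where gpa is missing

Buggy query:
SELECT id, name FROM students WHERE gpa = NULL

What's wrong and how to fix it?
Bug: Comparing to NULL with '=' never matches; NULL = NULL is unknown, not true

Fix: Replace '= NULL' with 'IS NULL'

Corrected query:
SELECT id, name FROM students WHERE gpa IS NULL

Result:
id | name 
---+------
1  | Carol
3  | Liam 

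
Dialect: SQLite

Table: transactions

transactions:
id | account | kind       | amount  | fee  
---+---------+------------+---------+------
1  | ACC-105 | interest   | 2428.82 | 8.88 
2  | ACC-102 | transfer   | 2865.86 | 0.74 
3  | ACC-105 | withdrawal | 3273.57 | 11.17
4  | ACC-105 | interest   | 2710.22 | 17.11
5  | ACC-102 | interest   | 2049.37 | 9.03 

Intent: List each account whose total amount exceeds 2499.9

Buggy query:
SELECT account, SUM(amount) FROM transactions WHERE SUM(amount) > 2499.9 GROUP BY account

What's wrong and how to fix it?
Bug: Aggregate functions cannot appear in a WHERE clause

Fix: Use HAVING (which filters groups after aggregation) instead of WHERE

Corrected query:
SELECT account, SUM(amount) FROM transactions GROUP BY account HAVING SUM(amount) > 2499.9

Result:
account | SUM(amount)
--------+------------
ACC-102 | 4915.23    
ACC-105 | 8412.61    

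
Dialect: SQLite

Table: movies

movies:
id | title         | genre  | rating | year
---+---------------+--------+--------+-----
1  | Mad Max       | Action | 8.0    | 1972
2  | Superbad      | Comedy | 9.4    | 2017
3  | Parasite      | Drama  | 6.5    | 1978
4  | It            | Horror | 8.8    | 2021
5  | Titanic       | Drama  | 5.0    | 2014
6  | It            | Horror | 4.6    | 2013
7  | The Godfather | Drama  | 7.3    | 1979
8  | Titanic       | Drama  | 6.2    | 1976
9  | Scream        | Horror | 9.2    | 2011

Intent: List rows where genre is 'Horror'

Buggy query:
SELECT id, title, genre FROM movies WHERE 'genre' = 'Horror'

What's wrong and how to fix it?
Bug: Single quotes denote string literals in SQL; the column name is being compared as a constant string

Fix: Reference the column as genre without single quotes

Corrected query:
SELECT id, title, genre FROM movies WHERE genre = 'Horror'

Result:
id | title  | genre 
---+--------+-------
4  | It     | Horror
6  | It     | Horror
9  | Scream | Horror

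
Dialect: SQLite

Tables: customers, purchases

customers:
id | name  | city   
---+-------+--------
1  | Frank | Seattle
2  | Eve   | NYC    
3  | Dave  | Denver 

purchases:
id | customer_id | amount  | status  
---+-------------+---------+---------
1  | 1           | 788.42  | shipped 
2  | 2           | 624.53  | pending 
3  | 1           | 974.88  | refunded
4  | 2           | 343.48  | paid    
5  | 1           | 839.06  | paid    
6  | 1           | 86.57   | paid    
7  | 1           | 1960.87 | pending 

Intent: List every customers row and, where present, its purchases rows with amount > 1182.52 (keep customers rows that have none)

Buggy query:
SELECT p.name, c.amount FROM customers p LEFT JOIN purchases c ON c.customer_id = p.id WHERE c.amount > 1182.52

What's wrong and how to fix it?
Bug: Filtering c.amount in WHERE discards the NULL rows produced by LEFT JOIN, turning it into an inner join

Fix: Put 'c.amount > 1182.52' in the JOIN's ON clause instead of WHERE

Corrected query:
SELECT p.name, c.amount FROM customers p LEFT JOIN purchases c ON c.customer_id = p.id AND c.amount > 1182.52

Result:
name  | amount 
------+--------
Frank | 1960.87
Eve   | NULL   
Dave  | NULL   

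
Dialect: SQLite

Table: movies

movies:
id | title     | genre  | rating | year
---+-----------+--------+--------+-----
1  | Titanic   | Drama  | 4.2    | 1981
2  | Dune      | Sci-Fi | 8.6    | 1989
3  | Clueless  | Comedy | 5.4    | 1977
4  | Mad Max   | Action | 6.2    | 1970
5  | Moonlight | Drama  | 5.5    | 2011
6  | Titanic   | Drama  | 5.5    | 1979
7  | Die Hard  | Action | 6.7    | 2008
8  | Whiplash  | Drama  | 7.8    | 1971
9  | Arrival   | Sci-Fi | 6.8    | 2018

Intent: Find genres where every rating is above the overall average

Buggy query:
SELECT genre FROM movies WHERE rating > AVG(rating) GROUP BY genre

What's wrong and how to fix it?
Bug: WHERE evaluates per row before aggregation, so AVG() is unavailable

Fix: Compute the overall average in a scalar subquery and compare each group's MIN against it in HAVING

Corrected query:
SELECT genre FROM movies GROUP BY genre HAVING MIN(rating) > (SELECT AVG(rating) FROM movies)

Result:
genre 
------
Sci-Fi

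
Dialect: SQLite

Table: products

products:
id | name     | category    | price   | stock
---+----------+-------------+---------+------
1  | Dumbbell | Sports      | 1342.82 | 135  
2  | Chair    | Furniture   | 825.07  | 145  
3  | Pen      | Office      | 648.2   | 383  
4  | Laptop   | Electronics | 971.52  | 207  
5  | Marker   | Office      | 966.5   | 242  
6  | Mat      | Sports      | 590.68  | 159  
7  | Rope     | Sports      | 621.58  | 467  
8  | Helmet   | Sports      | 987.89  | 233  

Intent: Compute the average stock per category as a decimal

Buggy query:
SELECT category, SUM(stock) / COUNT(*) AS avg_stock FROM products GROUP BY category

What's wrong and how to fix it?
Bug: SUM(stock) and COUNT(*) are both integers; the division truncates the fractional part

Fix: Cast one side to REAL so the division keeps the fractional part

Corrected query:
SELECT category, SUM(stock) * 1.0 / COUNT(*) AS avg_stock FROM products GROUP BY category

Result:
category    | avg_stock
------------+----------
Electronics | 207      
Furniture   | 145      
Office      | 312.5    
Sports      | 248.5    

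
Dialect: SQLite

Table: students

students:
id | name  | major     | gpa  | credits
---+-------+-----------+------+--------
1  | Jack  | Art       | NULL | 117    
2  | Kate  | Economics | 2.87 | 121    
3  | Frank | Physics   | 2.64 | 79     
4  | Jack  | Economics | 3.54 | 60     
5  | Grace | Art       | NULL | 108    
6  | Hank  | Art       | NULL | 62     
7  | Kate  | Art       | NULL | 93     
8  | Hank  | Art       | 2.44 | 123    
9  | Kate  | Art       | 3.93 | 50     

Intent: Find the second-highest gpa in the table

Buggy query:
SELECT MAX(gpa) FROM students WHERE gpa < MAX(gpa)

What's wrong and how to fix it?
Bug: MAX(gpa) on the right of the comparison is an aggregate-in-WHERE error

Fix: Compute the overall MAX in a subquery, then take MAX of rows below it

Corrected query:
SELECT MAX(gpa) FROM students WHERE gpa < (SELECT MAX(gpa) FROM students)

Result:
MAX(gpa)
--------
3.54    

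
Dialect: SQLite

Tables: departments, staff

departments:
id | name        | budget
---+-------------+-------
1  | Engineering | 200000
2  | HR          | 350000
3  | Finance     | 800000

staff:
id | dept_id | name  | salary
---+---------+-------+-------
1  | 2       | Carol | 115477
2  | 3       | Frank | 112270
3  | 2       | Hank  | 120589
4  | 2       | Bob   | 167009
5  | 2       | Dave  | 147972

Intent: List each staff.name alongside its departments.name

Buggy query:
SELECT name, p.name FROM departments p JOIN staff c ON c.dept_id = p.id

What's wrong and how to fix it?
Bug: 'name' exists in both joined tables, so the database can't tell which one is meant

Fix: Qualify the column with its table alias (c.name)

Corrected query:
SELECT c.name, p.name FROM departments p JOIN staff c ON c.dept_id = p.id

Result:
name  | name   
------+--------
Carol | HR     
Frank | Finance
Hank  | HR     
Bob   | HR     
Dave  | HR     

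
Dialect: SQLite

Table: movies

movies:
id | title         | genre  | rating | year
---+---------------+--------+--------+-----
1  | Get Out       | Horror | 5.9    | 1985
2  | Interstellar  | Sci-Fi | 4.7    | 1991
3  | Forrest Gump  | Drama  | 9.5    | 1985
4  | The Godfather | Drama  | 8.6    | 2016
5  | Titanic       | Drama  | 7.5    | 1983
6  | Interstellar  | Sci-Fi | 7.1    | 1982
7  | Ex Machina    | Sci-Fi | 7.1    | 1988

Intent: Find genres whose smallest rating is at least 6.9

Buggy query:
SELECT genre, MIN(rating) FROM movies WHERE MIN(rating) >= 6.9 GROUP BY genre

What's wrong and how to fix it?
Bug: Aggregates like MIN are computed per group after WHERE runs

Fix: Replace WHERE with HAVING after the GROUP BY

Corrected query:
SELECT genre, MIN(rating) FROM movies GROUP BY genre HAVING MIN(rating) >= 6.9

Result:
genre | MIN(rating)
------+------------
Drama | 7.5        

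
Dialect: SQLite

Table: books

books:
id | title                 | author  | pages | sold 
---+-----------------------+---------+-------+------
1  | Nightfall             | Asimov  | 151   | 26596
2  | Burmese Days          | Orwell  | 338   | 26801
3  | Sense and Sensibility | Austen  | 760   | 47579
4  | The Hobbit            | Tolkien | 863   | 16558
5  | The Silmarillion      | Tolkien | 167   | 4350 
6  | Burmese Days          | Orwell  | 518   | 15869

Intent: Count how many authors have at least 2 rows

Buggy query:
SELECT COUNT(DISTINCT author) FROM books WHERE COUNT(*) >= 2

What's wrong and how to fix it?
Bug: WHERE filters individual rows, not groups, so a group-level COUNT is invalid there

Fix: Use a subquery that GROUPs and filters with HAVING, then count its rows

Corrected query:
SELECT COUNT(*) FROM (SELECT author FROM books GROUP BY author HAVING COUNT(*) >= 2)

Result:
COUNT(*)
--------
2       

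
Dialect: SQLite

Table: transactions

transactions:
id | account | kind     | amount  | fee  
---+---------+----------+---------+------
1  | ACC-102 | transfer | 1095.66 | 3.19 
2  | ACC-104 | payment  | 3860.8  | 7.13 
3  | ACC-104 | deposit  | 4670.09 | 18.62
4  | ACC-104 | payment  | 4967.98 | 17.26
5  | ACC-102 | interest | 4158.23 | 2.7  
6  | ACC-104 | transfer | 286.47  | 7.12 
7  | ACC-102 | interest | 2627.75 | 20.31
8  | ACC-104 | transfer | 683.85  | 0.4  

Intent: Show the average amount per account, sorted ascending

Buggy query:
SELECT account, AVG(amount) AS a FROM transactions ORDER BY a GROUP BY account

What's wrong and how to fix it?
Bug: GROUP BY must precede ORDER BY

Fix: Reorder: SELECT … FROM … GROUP BY … ORDER BY …

Corrected query:
SELECT account, AVG(amount) AS a FROM transactions GROUP BY account ORDER BY a

Result:
account | a          
--------+------------
ACC-102 | 2627.213333
ACC-104 | 2893.838   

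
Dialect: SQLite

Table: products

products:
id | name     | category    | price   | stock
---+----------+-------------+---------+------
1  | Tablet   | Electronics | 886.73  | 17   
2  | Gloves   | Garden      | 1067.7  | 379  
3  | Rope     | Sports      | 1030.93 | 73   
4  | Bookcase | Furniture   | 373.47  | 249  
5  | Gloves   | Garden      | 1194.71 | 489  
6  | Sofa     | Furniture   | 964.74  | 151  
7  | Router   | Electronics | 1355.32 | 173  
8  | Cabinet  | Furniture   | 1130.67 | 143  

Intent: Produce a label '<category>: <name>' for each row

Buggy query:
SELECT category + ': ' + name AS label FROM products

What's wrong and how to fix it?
Bug: '+' is numeric addition; on text columns SQLite converts them to 0 instead of concatenating

Fix: Use the || operator for string concatenation

Corrected query:
SELECT category || ': ' || name AS label FROM products

Result:
label              
-------------------
Electronics: Tablet
Garden: Gloves     
Sports: Rope       
Furniture: Bookcase
Garden: Gloves     
Furniture: Sofa    
Electronics: Router
Furniture: Cabinet 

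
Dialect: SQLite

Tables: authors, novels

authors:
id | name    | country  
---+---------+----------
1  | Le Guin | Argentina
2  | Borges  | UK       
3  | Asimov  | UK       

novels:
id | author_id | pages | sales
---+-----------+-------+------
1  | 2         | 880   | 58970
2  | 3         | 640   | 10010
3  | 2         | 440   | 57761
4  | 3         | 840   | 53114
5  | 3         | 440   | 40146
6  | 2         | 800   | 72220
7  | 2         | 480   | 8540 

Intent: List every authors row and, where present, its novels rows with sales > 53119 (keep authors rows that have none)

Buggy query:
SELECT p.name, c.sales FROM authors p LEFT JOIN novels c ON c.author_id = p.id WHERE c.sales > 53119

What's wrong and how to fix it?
Bug: A WHERE condition on the right-hand table after LEFT JOIN drops unmatched parents

Fix: Put 'c.sales > 53119' in the JOIN's ON clause instead of WHERE

Corrected query:
SELECT p.name, c.sales FROM authors p LEFT JOIN novels c ON c.author_id = p.id AND c.sales > 53119

Result:
name    | sales
--------+------
Le Guin | NULL 
Borges  | 57761
Borges  | 58970
Borges  | 72220
Asimov  | NULL 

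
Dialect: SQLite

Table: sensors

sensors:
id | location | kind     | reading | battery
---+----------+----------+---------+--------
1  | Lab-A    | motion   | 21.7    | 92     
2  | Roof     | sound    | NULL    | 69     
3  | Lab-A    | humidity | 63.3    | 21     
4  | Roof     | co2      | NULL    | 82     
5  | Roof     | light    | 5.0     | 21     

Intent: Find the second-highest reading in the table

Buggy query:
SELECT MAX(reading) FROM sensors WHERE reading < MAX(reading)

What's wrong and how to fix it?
Bug: The inner MAX is an aggregate inside WHERE, which is not allowed

Fix: Compute the overall MAX in a subquery, then take MAX of rows below it

Corrected query:
SELECT MAX(reading) FROM sensors WHERE reading < (SELECT MAX(reading) FROM sensors)

Result:
MAX(reading)
------------
21.7        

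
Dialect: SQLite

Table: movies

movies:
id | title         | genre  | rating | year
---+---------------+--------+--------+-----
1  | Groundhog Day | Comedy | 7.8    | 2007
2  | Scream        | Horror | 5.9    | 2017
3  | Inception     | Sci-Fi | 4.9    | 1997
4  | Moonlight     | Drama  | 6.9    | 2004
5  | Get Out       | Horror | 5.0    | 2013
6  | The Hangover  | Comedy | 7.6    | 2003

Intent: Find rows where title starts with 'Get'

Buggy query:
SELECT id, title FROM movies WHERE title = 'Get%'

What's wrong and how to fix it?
Bug: Wildcards only work with LIKE; '=' treats '%' as a literal character

Fix: Replace '=' with LIKE so 'Get%' is treated as a pattern

Corrected query:
SELECT id, title FROM movies WHERE title LIKE 'Get%'

Result:
id | title  
---+--------
5  | Get Out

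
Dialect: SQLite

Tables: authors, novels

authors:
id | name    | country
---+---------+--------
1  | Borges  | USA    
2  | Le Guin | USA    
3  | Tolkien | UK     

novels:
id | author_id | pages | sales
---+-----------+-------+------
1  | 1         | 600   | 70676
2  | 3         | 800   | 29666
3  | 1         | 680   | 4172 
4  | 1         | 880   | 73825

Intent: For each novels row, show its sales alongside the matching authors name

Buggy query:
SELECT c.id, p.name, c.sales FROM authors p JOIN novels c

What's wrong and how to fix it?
Bug: Missing join condition: each novels row is matched to all authors rows instead of just its own

Fix: Add ON c.author_id = p.id to the JOIN

Corrected query:
SELECT c.id, p.name, c.sales FROM authors p JOIN novels c ON c.author_id = p.id

Result:
id | name    | sales
---+---------+------
1  | Borges  | 70676
2  | Tolkien | 29666
3  | Borges  | 4172 
4  | Borges  | 73825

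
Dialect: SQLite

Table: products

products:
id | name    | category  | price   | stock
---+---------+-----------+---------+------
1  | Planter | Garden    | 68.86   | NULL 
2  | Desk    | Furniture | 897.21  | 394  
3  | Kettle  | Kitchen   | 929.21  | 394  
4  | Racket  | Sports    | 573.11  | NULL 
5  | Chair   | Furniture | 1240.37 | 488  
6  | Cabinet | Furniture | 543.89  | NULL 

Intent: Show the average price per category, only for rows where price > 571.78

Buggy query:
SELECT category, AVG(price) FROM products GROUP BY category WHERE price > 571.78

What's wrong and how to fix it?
Bug: Row-level WHERE must come before GROUP BY in the clause order

Fix: Place WHERE between FROM and GROUP BY

Corrected query:
SELECT category, AVG(price) FROM products WHERE price > 571.78 GROUP BY category

Result:
category  | AVG(price)
----------+-----------
Furniture | 1068.79   
Kitchen   | 929.21    
Sports    | 573.11    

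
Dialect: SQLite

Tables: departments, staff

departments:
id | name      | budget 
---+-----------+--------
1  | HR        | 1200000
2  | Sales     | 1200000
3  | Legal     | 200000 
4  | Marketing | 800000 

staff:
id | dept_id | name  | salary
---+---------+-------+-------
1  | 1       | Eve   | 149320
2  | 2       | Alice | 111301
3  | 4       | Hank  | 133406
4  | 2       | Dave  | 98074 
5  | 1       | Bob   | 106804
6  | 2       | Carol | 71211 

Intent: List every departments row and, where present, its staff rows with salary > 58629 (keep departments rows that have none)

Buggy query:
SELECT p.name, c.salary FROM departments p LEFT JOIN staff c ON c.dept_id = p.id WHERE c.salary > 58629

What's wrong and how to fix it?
Bug: Filtering c.salary in WHERE discards the NULL rows produced by LEFT JOIN, turning it into an inner join

Fix: Move the right-table condition into the ON clause so unmatched parents are kept

Corrected query:
SELECT p.name, c.salary FROM departments p LEFT JOIN staff c ON c.dept_id = p.id AND c.salary > 58629

Result:
name      | salary
----------+-------
HR        | 106804
HR        | 149320
Sales     | 71211 
Sales     | 98074 
Sales     | 111301
Legal     | NULL  
Marketing | 133406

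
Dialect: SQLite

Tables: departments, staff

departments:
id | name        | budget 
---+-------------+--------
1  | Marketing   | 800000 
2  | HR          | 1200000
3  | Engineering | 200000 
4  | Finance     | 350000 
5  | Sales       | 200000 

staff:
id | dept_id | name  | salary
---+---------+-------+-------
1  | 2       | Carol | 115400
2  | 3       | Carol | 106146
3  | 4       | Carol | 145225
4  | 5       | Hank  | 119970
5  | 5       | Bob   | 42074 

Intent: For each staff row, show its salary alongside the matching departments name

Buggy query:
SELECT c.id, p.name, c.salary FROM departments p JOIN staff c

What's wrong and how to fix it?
Bug: JOIN with no ON clause produces a cartesian product; every staff row pairs with every departments row

Fix: Specify the join condition linking the foreign key to the parent id

Corrected query:
SELECT c.id, p.name, c.salary FROM departments p JOIN staff c ON c.dept_id = p.id

Result:
id | name        | salary
---+-------------+-------
1  | HR          | 115400
2  | Engineering | 106146
3  | Finance     | 145225
4  | Sales       | 119970
5  | Sales       | 42074 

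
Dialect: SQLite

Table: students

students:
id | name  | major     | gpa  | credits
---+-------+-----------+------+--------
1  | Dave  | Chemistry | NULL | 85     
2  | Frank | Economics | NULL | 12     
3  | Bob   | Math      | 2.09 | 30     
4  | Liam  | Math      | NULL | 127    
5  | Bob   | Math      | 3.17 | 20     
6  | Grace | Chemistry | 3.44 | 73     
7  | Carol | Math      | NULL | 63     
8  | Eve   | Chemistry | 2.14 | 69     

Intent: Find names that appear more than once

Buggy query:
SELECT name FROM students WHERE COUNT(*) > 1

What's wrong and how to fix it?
Bug: WHERE can't reference COUNT(*); aggregates are computed after WHERE

Fix: Group first, then use HAVING for the count condition

Corrected query:
SELECT name FROM students GROUP BY name HAVING COUNT(*) > 1

Result:
name
----
Bob 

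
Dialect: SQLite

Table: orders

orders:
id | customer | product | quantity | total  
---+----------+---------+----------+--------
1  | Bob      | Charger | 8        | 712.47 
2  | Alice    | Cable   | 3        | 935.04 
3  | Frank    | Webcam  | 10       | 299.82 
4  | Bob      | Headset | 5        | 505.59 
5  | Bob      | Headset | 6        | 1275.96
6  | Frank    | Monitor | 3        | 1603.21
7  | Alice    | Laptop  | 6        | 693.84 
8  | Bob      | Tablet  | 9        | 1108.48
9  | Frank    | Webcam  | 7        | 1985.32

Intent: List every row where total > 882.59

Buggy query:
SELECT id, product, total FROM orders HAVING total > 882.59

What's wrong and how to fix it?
Bug: HAVING filters the output of aggregation, but this query has no GROUP BY and no aggregate functions, so SQLite rejects it (HAVING clause on a non-aggregate query); the condition here is per row

Fix: Replace HAVING with WHERE since the condition applies to individual rows

Corrected query:
SELECT id, product, total FROM orders WHERE total > 882.59

Result:
id | product | total  
---+---------+--------
2  | Cable   | 935.04 
5  | Headset | 1275.96
6  | Monitor | 1603.21
8  | Tablet  | 1108.48
9  | Webcam  | 1985.32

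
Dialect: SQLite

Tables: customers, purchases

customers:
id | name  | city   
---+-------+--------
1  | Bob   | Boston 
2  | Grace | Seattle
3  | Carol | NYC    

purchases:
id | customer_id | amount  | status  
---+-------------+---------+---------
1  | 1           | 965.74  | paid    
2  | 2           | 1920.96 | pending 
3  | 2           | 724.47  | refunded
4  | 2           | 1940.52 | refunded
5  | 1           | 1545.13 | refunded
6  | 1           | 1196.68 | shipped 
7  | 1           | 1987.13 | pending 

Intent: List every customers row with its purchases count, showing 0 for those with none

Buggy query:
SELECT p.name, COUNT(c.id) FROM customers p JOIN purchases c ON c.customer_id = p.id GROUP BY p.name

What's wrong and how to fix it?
Bug: An inner join excludes parents with zero children

Fix: Switch to LEFT JOIN to retain unmatched parent rows

Corrected query:
SELECT p.name, COUNT(c.id) FROM customers p LEFT JOIN purchases c ON c.customer_id = p.id GROUP BY p.name

Result:
name  | COUNT(c.id)
------+------------
Bob   | 4          
Carol | 0          
Grace | 3          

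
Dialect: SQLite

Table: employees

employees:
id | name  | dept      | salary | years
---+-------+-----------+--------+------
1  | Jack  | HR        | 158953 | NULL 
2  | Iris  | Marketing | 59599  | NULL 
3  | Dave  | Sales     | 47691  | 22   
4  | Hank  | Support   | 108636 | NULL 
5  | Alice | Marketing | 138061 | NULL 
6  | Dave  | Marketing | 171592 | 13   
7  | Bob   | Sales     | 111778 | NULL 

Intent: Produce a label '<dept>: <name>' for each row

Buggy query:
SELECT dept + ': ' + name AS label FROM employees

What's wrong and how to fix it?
Bug: SQLite uses || for string concatenation; + coerces text to numbers (yielding 0)

Fix: Use the || operator for string concatenation

Corrected query:
SELECT dept || ': ' || name AS label FROM employees

Result:
label           
----------------
HR: Jack        
Marketing: Iris 
Sales: Dave     
Support: Hank   
Marketing: Alice
Marketing: Dave 
Sales: Bob      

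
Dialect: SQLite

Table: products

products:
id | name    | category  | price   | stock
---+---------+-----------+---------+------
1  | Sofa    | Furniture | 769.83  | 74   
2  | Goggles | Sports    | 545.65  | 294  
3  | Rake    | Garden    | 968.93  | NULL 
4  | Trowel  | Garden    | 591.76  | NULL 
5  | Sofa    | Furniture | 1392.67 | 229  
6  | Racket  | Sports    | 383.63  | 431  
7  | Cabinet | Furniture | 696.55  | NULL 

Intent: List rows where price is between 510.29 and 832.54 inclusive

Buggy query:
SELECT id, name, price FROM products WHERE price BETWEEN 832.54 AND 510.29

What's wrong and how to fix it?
Bug: BETWEEN expects the lower bound first; with 832.54 AND 510.29 the range is empty

Fix: Write BETWEEN 510.29 AND 832.54

Corrected query:
SELECT id, name, price FROM products WHERE price BETWEEN 510.29 AND 832.54

Result:
id | name    | price 
---+---------+-------
1  | Sofa    | 769.83
2  | Goggles | 545.65
4  | Trowel  | 591.76
7  | Cabinet | 696.55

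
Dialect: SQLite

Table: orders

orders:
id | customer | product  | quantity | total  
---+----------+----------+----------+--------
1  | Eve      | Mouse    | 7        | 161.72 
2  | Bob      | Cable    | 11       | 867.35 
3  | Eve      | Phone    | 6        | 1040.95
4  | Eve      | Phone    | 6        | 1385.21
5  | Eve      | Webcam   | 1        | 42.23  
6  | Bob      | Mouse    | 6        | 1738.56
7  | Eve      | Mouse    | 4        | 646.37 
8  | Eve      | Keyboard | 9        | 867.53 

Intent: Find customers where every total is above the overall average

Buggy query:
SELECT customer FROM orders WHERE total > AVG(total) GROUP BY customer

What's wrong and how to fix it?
Bug: AVG() is an aggregate; it can't sit directly in WHERE

Fix: Use a subquery for AVG and a HAVING MIN(...) filter so the condition holds for every row in the group

Corrected query:
SELECT customer FROM orders GROUP BY customer HAVING MIN(total) > (SELECT AVG(total) FROM orders)

Result:
customer
--------
Bob     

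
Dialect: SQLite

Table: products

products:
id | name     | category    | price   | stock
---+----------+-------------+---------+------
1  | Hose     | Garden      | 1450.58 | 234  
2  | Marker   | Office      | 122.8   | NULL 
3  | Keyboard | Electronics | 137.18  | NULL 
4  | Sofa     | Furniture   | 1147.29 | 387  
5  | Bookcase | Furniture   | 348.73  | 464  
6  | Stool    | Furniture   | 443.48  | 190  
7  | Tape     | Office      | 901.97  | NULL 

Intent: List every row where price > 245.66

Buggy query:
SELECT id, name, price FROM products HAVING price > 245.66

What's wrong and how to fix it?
Bug: This is a non-aggregate query (no GROUP BY, no aggregates), so in SQLite the HAVING clause is invalid here; a row-level condition belongs in WHERE

Fix: Use WHERE for row-level filtering

Corrected query:
SELECT id, name, price FROM products WHERE price > 245.66

Result:
id | name     | price  
---+----------+--------
1  | Hose     | 1450.58
4  | Sofa     | 1147.29
5  | Bookcase | 348.73 
6  | Stool    | 443.48 
7  | Tape     | 901.97 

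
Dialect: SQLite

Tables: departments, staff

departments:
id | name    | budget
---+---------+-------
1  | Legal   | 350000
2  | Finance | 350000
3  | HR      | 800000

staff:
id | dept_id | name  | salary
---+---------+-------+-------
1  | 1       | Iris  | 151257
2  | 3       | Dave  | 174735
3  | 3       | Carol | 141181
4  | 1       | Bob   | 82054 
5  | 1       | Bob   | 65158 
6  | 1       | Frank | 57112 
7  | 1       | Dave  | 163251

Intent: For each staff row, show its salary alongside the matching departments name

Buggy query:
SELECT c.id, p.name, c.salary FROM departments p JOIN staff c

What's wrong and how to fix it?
Bug: Missing join condition: each staff row is matched to all departments rows instead of just its own

Fix: Add ON c.dept_id = p.id to the JOIN

Corrected query:
SELECT c.id, p.name, c.salary FROM departments p JOIN staff c ON c.dept_id = p.id

Result:
id | name  | salary
---+-------+-------
1  | Legal | 151257
2  | HR    | 174735
3  | HR    | 141181
4  | Legal | 82054 
5  | Legal | 65158 
6  | Legal | 57112 
7  | Legal | 163251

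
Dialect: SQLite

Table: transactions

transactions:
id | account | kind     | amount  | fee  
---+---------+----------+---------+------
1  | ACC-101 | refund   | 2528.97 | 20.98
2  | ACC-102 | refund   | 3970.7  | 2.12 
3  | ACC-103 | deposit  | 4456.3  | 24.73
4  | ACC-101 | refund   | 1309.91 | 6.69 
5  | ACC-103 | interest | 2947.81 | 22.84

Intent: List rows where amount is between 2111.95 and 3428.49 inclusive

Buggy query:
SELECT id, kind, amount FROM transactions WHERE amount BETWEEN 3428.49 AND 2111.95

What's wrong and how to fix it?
Bug: The bounds are reversed; BETWEEN a AND b requires a <= b to match anything

Fix: Swap the bounds so the smaller value comes first

Corrected query:
SELECT id, kind, amount FROM transactions WHERE amount BETWEEN 2111.95 AND 3428.49

Result:
id | kind     | amount 
---+----------+--------
1  | refund   | 2528.97
5  | interest | 2947.81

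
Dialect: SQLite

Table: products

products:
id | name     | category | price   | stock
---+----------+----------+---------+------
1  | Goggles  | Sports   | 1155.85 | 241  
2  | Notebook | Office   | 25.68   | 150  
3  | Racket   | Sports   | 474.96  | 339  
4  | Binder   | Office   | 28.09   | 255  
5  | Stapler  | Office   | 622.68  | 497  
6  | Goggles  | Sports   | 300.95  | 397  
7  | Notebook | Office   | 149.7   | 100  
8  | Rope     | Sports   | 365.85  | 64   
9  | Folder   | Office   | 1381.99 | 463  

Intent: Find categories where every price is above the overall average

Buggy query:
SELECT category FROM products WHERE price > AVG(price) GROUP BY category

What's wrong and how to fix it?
Bug: WHERE evaluates per row before aggregation, so AVG() is unavailable

Fix: Use a subquery for AVG and a HAVING MIN(...) filter so the condition holds for every row in the group

Corrected query:
SELECT category FROM products GROUP BY category HAVING MIN(price) > (SELECT AVG(price) FROM products)

Result:
(no rows)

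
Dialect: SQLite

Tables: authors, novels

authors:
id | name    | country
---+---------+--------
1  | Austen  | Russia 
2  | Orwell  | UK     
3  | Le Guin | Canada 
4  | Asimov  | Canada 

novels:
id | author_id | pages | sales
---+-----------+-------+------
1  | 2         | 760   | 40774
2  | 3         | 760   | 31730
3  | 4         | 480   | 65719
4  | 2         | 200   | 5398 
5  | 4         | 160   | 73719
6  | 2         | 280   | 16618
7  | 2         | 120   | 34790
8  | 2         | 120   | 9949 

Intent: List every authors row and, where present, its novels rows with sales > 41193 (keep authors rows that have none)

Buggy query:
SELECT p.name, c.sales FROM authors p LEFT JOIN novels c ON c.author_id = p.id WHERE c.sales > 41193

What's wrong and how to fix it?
Bug: A WHERE condition on the right-hand table after LEFT JOIN drops unmatched parents

Fix: Move the right-table condition into the ON clause so unmatched parents are kept

Corrected query:
SELECT p.name, c.sales FROM authors p LEFT JOIN novels c ON c.author_id = p.id AND c.sales > 41193

Result:
name    | sales
--------+------
Austen  | NULL 
Orwell  | NULL 
Le Guin | NULL 
Asimov  | 65719
Asimov  | 73719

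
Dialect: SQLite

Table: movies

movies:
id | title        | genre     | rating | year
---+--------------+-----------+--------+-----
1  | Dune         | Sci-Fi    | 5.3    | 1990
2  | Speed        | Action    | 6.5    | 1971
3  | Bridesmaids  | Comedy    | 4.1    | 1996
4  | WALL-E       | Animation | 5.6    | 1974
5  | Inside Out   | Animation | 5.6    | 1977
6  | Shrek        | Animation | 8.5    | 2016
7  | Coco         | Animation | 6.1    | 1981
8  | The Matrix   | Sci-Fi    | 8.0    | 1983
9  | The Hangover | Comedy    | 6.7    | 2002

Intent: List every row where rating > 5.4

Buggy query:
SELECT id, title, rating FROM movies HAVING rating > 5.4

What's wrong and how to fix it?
Bug: HAVING filters the output of aggregation, but this query has no GROUP BY and no aggregate functions, so SQLite rejects it (HAVING clause on a non-aggregate query); the condition here is per row

Fix: Use WHERE for row-level filtering

Corrected query:
SELECT id, title, rating FROM movies WHERE rating > 5.4

Result:
id | title        | rating
---+--------------+-------
2  | Speed        | 6.5   
4  | WALL-E       | 5.6   
5  | Inside Out   | 5.6   
6  | Shrek        | 8.5   
7  | Coco         | 6.1   
8  | The Matrix   | 8     
9  | The Hangover | 6.7   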